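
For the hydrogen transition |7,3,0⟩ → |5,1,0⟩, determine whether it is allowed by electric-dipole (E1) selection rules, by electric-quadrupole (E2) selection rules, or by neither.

E2

Δl = 1 − 3 = -2; l_i + l_f = 4.
Δm_l = +0.
E1 (Δl = ±1, |Δm_l| ≤ 1): not satisfied.
E2 (Δl = 0,±2, l_i+l_f ≥ 2, |Δm_l| ≤ 2): satisfied.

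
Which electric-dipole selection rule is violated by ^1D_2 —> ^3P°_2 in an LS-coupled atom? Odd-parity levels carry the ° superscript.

Reading off the term symbols: S 0→1, L 2→1, J 2→2, parity even→odd.
ΔL = 0, ±1 (not L=0↔0): L: 2 → 1, ΔL = -1 — satisfied.
ΔS = 0: S: 0 → 1 — violated.
ΔJ = 0, ±1 (not J=0↔0): J: 2 → 2, ΔJ = +0 — satisfied.
Parity must change: even → odd — satisfied.

the ΔS = 0 rule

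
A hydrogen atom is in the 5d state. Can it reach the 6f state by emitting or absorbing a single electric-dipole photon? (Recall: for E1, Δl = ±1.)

l: 2 → 3 (Δl = +1). Δl = ±1 ok.
All E1 selection rules are satisfied.

allowed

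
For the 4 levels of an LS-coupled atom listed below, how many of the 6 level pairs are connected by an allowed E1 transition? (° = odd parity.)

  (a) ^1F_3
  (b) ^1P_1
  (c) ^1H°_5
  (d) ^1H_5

(a)–(b): forbidden (parity, ΔL, ΔJ).
(a)–(c): forbidden (ΔL, ΔJ).
(a)–(d): forbidden (parity, ΔL, ΔJ).
(b)–(c): forbidden (ΔL, ΔJ).
(b)–(d): forbidden (parity, ΔL, ΔJ).
(c)–(d): allowed.
Allowed pairs: 1 of 6.

1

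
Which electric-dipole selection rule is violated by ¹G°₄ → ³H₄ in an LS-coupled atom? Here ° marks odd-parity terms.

the ΔS = 0 rule

ΔL = 0, ±1 (not L=0↔0): L: 4 → 5, ΔL = +1 — ✓.
Parity must change: odd → even — ✓.
ΔS = 0: S: 0 → 1 — ✗.
ΔJ = 0, ±1 (not J=0↔0): J: 4 → 4, ΔJ = +0 — ✓.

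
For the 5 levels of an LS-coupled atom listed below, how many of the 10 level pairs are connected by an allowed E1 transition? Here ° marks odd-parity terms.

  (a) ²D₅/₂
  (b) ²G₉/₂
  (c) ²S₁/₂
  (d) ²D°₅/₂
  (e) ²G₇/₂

1

(a)–(b): forbidden (parity, ΔL, ΔJ).
(a)–(c): forbidden (parity, ΔL, ΔJ).
(a)–(d): allowed.
(a)–(e): forbidden (parity, ΔL).
(b)–(c): forbidden (parity, ΔL, ΔJ).
(b)–(d): forbidden (ΔL, ΔJ).
(b)–(e): forbidden (parity).
(c)–(d): forbidden (ΔL, ΔJ).
(c)–(e): forbidden (parity, ΔL, ΔJ).
(d)–(e): forbidden (ΔL).
Allowed pairs: 1 of 10.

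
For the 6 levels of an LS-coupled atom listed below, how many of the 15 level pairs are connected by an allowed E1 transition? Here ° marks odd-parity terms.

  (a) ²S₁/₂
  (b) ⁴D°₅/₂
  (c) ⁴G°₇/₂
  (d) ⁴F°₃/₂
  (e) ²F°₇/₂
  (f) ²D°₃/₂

0

(a)–(b): forbidden (ΔS, ΔL, ΔJ).
(a)–(c): forbidden (ΔS, ΔL, ΔJ).
(a)–(d): forbidden (ΔS, ΔL).
(a)–(e): forbidden (ΔL, ΔJ).
(a)–(f): forbidden (ΔL).
(b)–(c): forbidden (parity, ΔL).
(b)–(d): forbidden (parity).
(b)–(e): forbidden (parity, ΔS).
(b)–(f): forbidden (parity, ΔS).
(c)–(d): forbidden (parity, ΔJ).
(c)–(e): forbidden (parity, ΔS).
(c)–(f): forbidden (parity, ΔS, ΔL, ΔJ).
(d)–(e): forbidden (parity, ΔS, ΔJ).
(d)–(f): forbidden (parity, ΔS).
(e)–(f): forbidden (parity, ΔJ).
Allowed pairs: 0 of 15.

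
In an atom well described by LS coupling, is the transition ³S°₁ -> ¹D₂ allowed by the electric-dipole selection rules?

forbidden

Initial level: S=1, L=0, J=1, parity odd. Final level: S=0, L=2, J=2, parity even.
Parity must change: odd → even — ok.
ΔS = 0: S: 1 → 0 — fails.
ΔL = 0, ±1 (not L=0↔0): L: 0 → 2, ΔL = +2 — fails.
ΔJ = 0, ±1 (not J=0↔0): J: 1 → 2, ΔJ = +1 — ok.
Rule(s) violated: ΔS, ΔL.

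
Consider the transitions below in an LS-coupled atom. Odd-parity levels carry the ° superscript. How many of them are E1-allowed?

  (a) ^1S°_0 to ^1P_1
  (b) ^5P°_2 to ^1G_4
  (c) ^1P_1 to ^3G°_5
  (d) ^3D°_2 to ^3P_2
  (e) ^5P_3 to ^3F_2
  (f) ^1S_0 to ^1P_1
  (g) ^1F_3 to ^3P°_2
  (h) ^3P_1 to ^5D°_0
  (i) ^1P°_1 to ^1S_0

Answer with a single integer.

(a) allowed
(b) forbidden (ΔS, ΔL, ΔJ fail)
(c) forbidden (ΔS, ΔL, ΔJ fail)
(d) allowed
(e) forbidden (parity, ΔS, ΔL fail)
(f) forbidden (parity fails)
(g) forbidden (ΔS, ΔL fail)
(h) forbidden (ΔS fails)
(i) allowed
Total allowed: 3 of 9.

3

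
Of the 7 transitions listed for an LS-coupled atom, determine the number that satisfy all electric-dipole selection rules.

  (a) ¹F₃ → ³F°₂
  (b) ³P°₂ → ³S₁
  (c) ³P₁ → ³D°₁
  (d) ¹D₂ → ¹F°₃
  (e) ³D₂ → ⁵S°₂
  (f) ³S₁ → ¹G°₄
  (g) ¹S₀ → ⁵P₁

(a) forbidden (ΔS fails)
(b) allowed
(c) allowed
(d) allowed
(e) forbidden (ΔS, ΔL fail)
(f) forbidden (ΔS, ΔL, ΔJ fail)
(g) forbidden (parity, ΔS fail)
Total allowed: 3 of 7.

3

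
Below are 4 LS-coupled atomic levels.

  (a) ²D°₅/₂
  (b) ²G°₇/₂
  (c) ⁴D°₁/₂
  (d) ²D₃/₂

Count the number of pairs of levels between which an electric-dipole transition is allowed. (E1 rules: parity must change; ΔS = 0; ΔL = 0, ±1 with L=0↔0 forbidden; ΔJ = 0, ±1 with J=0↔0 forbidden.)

1

(a)–(b): forbidden (parity, ΔL).
(a)–(c): forbidden (parity, ΔS, ΔJ).
(a)–(d): allowed.
(b)–(c): forbidden (parity, ΔS, ΔL, ΔJ).
(b)–(d): forbidden (ΔL, ΔJ).
(c)–(d): forbidden (ΔS).
Allowed pairs: 1 of 6.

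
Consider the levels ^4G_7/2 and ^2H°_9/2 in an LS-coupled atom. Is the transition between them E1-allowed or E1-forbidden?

Parity must change: even → odd — satisfied.
ΔS = 0: S: 3/2 → 1/2 — violated.
ΔL = 0, ±1 (not L=0↔0): L: 4 → 5, ΔL = +1 — satisfied.
ΔJ = 0, ±1 (not J=0↔0): J: 7/2 → 9/2, ΔJ = +1 — satisfied.
Rule(s) violated: ΔS.

forbidden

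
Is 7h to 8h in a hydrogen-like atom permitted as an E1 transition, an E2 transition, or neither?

Δl = 5 − 5 = +0; l_i + l_f = 10.
E1 (Δl = ±1): not satisfied.
E2 (Δl = 0,±2, l_i+l_f ≥ 2): satisfied.

E2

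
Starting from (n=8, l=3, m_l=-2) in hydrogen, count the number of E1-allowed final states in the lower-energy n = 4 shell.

2

E1 requires Δl = ±1, so l_f ∈ {2, 4}; with 0 ≤ l_f ≤ n_f−1 = 3, the allowed l_f values are {2}.
For l_f = 2: m_f ∈ {m_i−1, m_i, m_i+1} ∩ [−2, 2] = {-2, -1} → 2 states.
Total: 2.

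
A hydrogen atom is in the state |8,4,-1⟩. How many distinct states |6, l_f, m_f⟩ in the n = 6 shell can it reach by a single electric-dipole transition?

6

E1 requires Δl = ±1, so l_f ∈ {3, 5}; with 0 ≤ l_f ≤ n_f−1 = 5, the allowed l_f values are {3, 5}.
For l_f = 3: m_f ∈ {m_i−1, m_i, m_i+1} ∩ [−3, 3] = {-2, -1, 0} → 3 states.
For l_f = 5: m_f ∈ {m_i−1, m_i, m_i+1} ∩ [−5, 5] = {-2, -1, 0} → 3 states.
Total: 6.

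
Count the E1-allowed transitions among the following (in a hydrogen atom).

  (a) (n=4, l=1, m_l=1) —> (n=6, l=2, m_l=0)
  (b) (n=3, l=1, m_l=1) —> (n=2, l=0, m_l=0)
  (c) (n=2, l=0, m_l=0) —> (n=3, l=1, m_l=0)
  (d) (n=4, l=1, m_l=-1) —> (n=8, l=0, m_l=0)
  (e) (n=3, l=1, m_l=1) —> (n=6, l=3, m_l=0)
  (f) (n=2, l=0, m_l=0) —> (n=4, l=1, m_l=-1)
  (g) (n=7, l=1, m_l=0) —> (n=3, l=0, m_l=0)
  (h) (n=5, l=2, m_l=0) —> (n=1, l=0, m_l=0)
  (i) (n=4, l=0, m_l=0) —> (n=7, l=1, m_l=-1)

7

(a) allowed
(b) allowed
(c) allowed
(d) allowed
(e) forbidden — Δl = +2 (E1 requires Δl = ±1)
(f) allowed
(g) allowed
(h) forbidden — Δl = -2 (E1 requires Δl = ±1)
(i) allowed
Total allowed: 7 of 9.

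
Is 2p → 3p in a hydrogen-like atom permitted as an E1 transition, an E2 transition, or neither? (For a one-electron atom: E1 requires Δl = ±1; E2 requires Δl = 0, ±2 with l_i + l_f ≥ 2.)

Δl = 1 − 1 = +0; l_i + l_f = 2.
E1 (Δl = ±1): not satisfied.
E2 (Δl = 0,±2, l_i+l_f ≥ 2): satisfied.

E2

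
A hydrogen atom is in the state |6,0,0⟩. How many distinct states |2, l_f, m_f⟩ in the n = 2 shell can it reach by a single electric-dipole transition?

E1 requires Δl = ±1, so l_f ∈ {-1, 1}; with 0 ≤ l_f ≤ n_f−1 = 1, the allowed l_f values are {1}.
For l_f = 1: m_f ∈ {m_i−1, m_i, m_i+1} ∩ [−1, 1] = {-1, 0, 1} → 3 states.
Total: 3.

3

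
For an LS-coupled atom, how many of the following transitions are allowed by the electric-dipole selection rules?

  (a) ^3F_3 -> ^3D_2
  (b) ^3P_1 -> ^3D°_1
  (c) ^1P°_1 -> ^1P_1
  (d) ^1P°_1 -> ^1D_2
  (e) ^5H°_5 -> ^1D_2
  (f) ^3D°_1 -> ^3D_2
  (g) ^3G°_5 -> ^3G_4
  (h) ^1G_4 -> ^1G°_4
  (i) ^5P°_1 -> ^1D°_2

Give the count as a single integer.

(a) forbidden (parity fails)
(b) allowed
(c) allowed
(d) allowed
(e) forbidden (ΔS, ΔL, ΔJ fail)
(f) allowed
(g) allowed
(h) allowed
(i) forbidden (parity, ΔS fail)
Total allowed: 6 of 9.

6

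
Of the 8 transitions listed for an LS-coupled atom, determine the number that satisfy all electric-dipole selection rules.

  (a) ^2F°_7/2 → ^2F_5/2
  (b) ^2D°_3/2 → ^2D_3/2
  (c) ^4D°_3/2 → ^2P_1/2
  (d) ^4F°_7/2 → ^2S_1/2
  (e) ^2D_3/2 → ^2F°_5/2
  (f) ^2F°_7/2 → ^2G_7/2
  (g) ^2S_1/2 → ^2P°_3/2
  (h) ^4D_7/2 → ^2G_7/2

(a) allowed
(b) allowed
(c) forbidden (ΔS fails)
(d) forbidden (ΔS, ΔL, ΔJ fail)
(e) allowed
(f) allowed
(g) allowed
(h) forbidden (parity, ΔS, ΔL fail)
Total allowed: 5 of 8.

5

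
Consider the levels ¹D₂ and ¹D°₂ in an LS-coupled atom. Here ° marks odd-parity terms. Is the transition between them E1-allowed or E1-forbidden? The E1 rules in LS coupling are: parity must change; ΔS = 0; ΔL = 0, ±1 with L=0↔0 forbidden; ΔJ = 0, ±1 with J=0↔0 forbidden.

Reading off the term symbols: S 0→0, L 2→2, J 2→2, parity even→odd.
Parity must change: even → odd — ✓.
ΔS = 0: S: 0 → 0 — ✓.
ΔL = 0, ±1 (not L=0↔0): L: 2 → 2, ΔL = +0 — ✓.
ΔJ = 0, ±1 (not J=0↔0): J: 2 → 2, ΔJ = +0 — ✓.
All four E1 rules are satisfied.

allowed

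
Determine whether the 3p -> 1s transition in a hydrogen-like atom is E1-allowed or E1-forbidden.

Initial l = 1, final l = 0, so Δl = -1. E1 requires Δl = ±1: passes.
All E1 selection rules are satisfied.

allowed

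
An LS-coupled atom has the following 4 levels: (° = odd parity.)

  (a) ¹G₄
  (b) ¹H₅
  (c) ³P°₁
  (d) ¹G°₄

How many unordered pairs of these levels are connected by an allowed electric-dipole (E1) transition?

2

(a)–(b): forbidden (parity).
(a)–(c): forbidden (ΔS, ΔL, ΔJ).
(a)–(d): allowed.
(b)–(c): forbidden (ΔS, ΔL, ΔJ).
(b)–(d): allowed.
(c)–(d): forbidden (parity, ΔS, ΔL, ΔJ).
Allowed pairs: 2 of 6.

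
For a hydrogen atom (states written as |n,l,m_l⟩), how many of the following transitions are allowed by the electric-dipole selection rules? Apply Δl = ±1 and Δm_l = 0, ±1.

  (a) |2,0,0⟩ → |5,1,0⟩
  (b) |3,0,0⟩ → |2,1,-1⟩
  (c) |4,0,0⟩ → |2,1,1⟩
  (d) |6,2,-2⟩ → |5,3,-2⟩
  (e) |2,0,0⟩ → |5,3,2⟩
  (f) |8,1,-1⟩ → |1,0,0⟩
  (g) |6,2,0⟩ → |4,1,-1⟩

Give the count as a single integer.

6

(a) allowed
(b) allowed
(c) allowed
(d) allowed
(e) forbidden — Δl = +3 (E1 requires Δl = ±1); Δm_l = +2 (E1 requires Δm_l = 0, ±1)
(f) allowed
(g) allowed
Total allowed: 6 of 7.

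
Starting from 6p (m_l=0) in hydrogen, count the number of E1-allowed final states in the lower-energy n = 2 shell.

1

E1 requires Δl = ±1, so l_f ∈ {0, 2}; with 0 ≤ l_f ≤ n_f−1 = 1, the allowed l_f values are {0}.
For l_f = 0: m_f ∈ {m_i−1, m_i, m_i+1} ∩ [−0, 0] = {0} → 1 state.
Total: 1.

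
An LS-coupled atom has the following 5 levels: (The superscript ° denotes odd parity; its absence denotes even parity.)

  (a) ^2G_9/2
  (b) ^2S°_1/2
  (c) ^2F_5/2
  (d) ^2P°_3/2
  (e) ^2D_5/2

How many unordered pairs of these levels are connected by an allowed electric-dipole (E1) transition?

(a)–(b): forbidden (ΔL, ΔJ).
(a)–(c): forbidden (parity, ΔJ).
(a)–(d): forbidden (ΔL, ΔJ).
(a)–(e): forbidden (parity, ΔL, ΔJ).
(b)–(c): forbidden (ΔL, ΔJ).
(b)–(d): forbidden (parity).
(b)–(e): forbidden (ΔL, ΔJ).
(c)–(d): forbidden (ΔL).
(c)–(e): forbidden (parity).
(d)–(e): allowed.
Allowed pairs: 1 of 10.

1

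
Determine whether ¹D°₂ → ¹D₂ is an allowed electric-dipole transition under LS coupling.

allowed

Reading off the term symbols: S 0→0, L 2→2, J 2→2, parity odd→even.
ΔJ = 0, ±1 (not J=0↔0): J: 2 → 2, ΔJ = +0 — ok.
ΔS = 0: S: 0 → 0 — ok.
Parity must change: odd → even — ok.
ΔL = 0, ±1 (not L=0↔0): L: 2 → 2, ΔL = +0 — ok.
All four E1 rules are satisfied.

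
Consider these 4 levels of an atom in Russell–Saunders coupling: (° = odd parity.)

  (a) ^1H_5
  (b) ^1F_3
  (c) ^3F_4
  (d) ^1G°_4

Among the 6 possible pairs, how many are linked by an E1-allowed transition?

(a)–(b): forbidden (parity, ΔL, ΔJ).
(a)–(c): forbidden (parity, ΔS, ΔL).
(a)–(d): allowed.
(b)–(c): forbidden (parity, ΔS).
(b)–(d): allowed.
(c)–(d): forbidden (ΔS).
Allowed pairs: 2 of 6.

2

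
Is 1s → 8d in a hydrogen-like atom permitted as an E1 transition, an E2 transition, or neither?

Δl = 2 − 0 = +2; l_i + l_f = 2.
E1 (Δl = ±1): not satisfied.
E2 (Δl = 0,±2, l_i+l_f ≥ 2): satisfied.

E2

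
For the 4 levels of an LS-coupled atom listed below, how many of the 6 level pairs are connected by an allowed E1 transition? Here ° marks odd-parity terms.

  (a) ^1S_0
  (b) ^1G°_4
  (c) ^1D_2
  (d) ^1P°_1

(a)–(b): forbidden (ΔL, ΔJ).
(a)–(c): forbidden (parity, ΔL, ΔJ).
(a)–(d): allowed.
(b)–(c): forbidden (ΔL, ΔJ).
(b)–(d): forbidden (parity, ΔL, ΔJ).
(c)–(d): allowed.
Allowed pairs: 2 of 6.

2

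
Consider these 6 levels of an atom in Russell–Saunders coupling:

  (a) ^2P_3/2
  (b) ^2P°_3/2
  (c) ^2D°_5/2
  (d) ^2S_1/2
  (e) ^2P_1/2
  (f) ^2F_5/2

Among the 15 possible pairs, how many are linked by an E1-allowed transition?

(a)–(b): allowed.
(a)–(c): allowed.
(a)–(d): forbidden (parity).
(a)–(e): forbidden (parity).
(a)–(f): forbidden (parity, ΔL).
(b)–(c): forbidden (parity).
(b)–(d): allowed.
(b)–(e): allowed.
(b)–(f): forbidden (ΔL).
(c)–(d): forbidden (ΔL, ΔJ).
(c)–(e): forbidden (ΔJ).
(c)–(f): allowed.
(d)–(e): forbidden (parity).
(d)–(f): forbidden (parity, ΔL, ΔJ).
(e)–(f): forbidden (parity, ΔL, ΔJ).
Allowed pairs: 5 of 15.

5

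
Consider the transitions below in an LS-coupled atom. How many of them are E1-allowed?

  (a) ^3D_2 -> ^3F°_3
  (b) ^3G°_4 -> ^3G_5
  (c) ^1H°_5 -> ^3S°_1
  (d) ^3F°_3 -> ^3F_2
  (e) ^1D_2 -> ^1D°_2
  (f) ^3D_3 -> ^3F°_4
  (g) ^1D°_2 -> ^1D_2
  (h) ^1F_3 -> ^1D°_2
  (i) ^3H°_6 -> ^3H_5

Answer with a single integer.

8

(a) allowed
(b) allowed
(c) forbidden (parity, ΔS, ΔL, ΔJ fail)
(d) allowed
(e) allowed
(f) allowed
(g) allowed
(h) allowed
(i) allowed
Total allowed: 8 of 9.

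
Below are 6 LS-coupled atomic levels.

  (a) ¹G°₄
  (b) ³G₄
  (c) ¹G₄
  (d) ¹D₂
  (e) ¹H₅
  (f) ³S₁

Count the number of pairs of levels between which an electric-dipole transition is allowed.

2

(a)–(b): forbidden (ΔS).
(a)–(c): allowed.
(a)–(d): forbidden (ΔL, ΔJ).
(a)–(e): allowed.
(a)–(f): forbidden (ΔS, ΔL, ΔJ).
(b)–(c): forbidden (parity, ΔS).
(b)–(d): forbidden (parity, ΔS, ΔL, ΔJ).
(b)–(e): forbidden (parity, ΔS).
(b)–(f): forbidden (parity, ΔL, ΔJ).
(c)–(d): forbidden (parity, ΔL, ΔJ).
(c)–(e): forbidden (parity).
(c)–(f): forbidden (parity, ΔS, ΔL, ΔJ).
(d)–(e): forbidden (parity, ΔL, ΔJ).
(d)–(f): forbidden (parity, ΔS, ΔL).
(e)–(f): forbidden (parity, ΔS, ΔL, ΔJ).
Allowed pairs: 2 of 15.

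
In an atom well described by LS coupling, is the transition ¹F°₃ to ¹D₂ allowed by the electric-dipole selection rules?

allowed

Parity must change: odd → even — passes.
ΔS = 0: S: 0 → 0 — passes.
ΔL = 0, ±1 (not L=0↔0): L: 3 → 2, ΔL = -1 — passes.
ΔJ = 0, ±1 (not J=0↔0): J: 3 → 2, ΔJ = -1 — passes.
All four E1 rules are satisfied.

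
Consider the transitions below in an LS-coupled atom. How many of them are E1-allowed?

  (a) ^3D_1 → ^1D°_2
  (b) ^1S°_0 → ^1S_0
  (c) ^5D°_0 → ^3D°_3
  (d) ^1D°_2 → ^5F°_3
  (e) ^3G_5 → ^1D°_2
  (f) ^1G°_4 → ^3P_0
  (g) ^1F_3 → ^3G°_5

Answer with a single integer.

0

(a) forbidden (ΔS fails)
(b) forbidden (ΔL, ΔJ fail)
(c) forbidden (parity, ΔS, ΔJ fail)
(d) forbidden (parity, ΔS fail)
(e) forbidden (ΔS, ΔL, ΔJ fail)
(f) forbidden (ΔS, ΔL, ΔJ fail)
(g) forbidden (ΔS, ΔJ fail)
Total allowed: 0 of 7.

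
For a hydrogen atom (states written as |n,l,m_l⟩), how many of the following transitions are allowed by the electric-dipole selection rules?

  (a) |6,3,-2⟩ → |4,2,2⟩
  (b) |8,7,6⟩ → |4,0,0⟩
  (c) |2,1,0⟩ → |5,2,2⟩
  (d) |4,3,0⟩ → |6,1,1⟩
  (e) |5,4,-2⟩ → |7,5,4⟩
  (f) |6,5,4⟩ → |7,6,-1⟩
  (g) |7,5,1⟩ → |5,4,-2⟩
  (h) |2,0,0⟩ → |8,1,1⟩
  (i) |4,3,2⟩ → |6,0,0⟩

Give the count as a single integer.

(a) forbidden — Δm_l = +4 (E1 requires Δm_l = 0, ±1)
(b) forbidden — Δl = -7 (E1 requires Δl = ±1); Δm_l = -6 (E1 requires Δm_l = 0, ±1)
(c) forbidden — Δm_l = +2 (E1 requires Δm_l = 0, ±1)
(d) forbidden — Δl = -2 (E1 requires Δl = ±1)
(e) forbidden — Δm_l = +6 (E1 requires Δm_l = 0, ±1)
(f) forbidden — Δm_l = -5 (E1 requires Δm_l = 0, ±1)
(g) forbidden — Δm_l = -3 (E1 requires Δm_l = 0, ±1)
(h) allowed
(i) forbidden — Δl = -3 (E1 requires Δl = ±1); Δm_l = -2 (E1 requires Δm_l = 0, ±1)
Total allowed: 1 of 9.

1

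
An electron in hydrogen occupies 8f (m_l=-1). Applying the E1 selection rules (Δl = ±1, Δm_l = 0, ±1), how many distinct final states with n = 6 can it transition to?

E1 requires Δl = ±1, so l_f ∈ {2, 4}; with 0 ≤ l_f ≤ n_f−1 = 5, the allowed l_f values are {2, 4}.
For l_f = 2: m_f ∈ {m_i−1, m_i, m_i+1} ∩ [−2, 2] = {-2, -1, 0} → 3 states.
For l_f = 4: m_f ∈ {m_i−1, m_i, m_i+1} ∩ [−4, 4] = {-2, -1, 0} → 3 states.
Total: 6.

6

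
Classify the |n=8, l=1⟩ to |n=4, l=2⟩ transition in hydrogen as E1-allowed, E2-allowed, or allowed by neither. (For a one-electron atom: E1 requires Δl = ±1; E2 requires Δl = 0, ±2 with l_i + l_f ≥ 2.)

Δl = 2 − 1 = +1; l_i + l_f = 3.
E1 (Δl = ±1): satisfied.
E2 (Δl = 0,±2, l_i+l_f ≥ 2): not satisfied.

E1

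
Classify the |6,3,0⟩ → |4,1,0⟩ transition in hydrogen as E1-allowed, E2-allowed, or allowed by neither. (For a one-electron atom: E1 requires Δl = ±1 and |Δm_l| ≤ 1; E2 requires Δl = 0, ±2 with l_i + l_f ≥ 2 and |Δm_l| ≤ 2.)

Δl = 1 − 3 = -2; l_i + l_f = 4.
Δm_l = +0.
E1 (Δl = ±1, |Δm_l| ≤ 1): not satisfied.
E2 (Δl = 0,±2, l_i+l_f ≥ 2, |Δm_l| ≤ 2): satisfied.

E2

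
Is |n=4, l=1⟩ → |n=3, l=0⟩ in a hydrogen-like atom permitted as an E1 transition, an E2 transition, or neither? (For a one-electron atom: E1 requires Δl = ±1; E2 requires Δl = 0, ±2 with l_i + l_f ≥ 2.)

Δl = 0 − 1 = -1; l_i + l_f = 1.
E1 (Δl = ±1): satisfied.
E2 (Δl = 0,±2, l_i+l_f ≥ 2): not satisfied.

E1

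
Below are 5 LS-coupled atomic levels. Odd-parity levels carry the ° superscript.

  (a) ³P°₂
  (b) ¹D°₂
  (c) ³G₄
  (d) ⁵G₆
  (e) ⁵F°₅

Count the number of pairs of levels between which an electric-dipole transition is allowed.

(a)–(b): forbidden (parity, ΔS).
(a)–(c): forbidden (ΔL, ΔJ).
(a)–(d): forbidden (ΔS, ΔL, ΔJ).
(a)–(e): forbidden (parity, ΔS, ΔL, ΔJ).
(b)–(c): forbidden (ΔS, ΔL, ΔJ).
(b)–(d): forbidden (ΔS, ΔL, ΔJ).
(b)–(e): forbidden (parity, ΔS, ΔJ).
(c)–(d): forbidden (parity, ΔS, ΔJ).
(c)–(e): forbidden (ΔS).
(d)–(e): allowed.
Allowed pairs: 1 of 10.

1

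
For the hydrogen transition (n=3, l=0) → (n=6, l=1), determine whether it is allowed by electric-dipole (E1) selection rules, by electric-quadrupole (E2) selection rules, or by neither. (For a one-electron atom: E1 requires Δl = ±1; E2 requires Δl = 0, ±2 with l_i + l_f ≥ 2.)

E1

Δl = 1 − 0 = +1; l_i + l_f = 1.
E1 (Δl = ±1): satisfied.
E2 (Δl = 0,±2, l_i+l_f ≥ 2): not satisfied.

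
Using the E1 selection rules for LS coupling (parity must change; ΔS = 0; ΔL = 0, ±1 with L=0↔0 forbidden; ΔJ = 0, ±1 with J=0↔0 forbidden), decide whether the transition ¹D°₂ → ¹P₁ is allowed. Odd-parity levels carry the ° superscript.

Reading off the term symbols: S 0→0, L 2→1, J 2→1, parity odd→even.
Parity must change: odd → even — ✓.
ΔS = 0: S: 0 → 0 — ✓.
ΔL = 0, ±1 (not L=0↔0): L: 2 → 1, ΔL = -1 — ✓.
ΔJ = 0, ±1 (not J=0↔0): J: 2 → 1, ΔJ = -1 — ✓.
All four E1 rules are satisfied.

allowed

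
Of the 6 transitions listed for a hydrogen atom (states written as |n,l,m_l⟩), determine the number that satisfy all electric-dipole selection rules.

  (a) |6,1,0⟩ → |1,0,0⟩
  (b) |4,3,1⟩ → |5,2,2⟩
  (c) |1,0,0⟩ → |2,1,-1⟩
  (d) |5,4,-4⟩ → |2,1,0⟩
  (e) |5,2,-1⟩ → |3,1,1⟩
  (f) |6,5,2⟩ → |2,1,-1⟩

3

(a) allowed
(b) allowed
(c) allowed
(d) forbidden — Δl = -3 (E1 requires Δl = ±1); Δm_l = +4 (E1 requires Δm_l = 0, ±1)
(e) forbidden — Δm_l = +2 (E1 requires Δm_l = 0, ±1)
(f) forbidden — Δl = -4 (E1 requires Δl = ±1); Δm_l = -3 (E1 requires Δm_l = 0, ±1)
Total allowed: 3 of 6.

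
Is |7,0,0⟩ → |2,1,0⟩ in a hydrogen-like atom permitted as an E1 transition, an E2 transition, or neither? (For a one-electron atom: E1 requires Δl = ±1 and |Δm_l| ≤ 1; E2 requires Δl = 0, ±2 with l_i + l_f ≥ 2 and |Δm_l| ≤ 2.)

Δl = 1 − 0 = +1; l_i + l_f = 1.
Δm_l = +0.
E1 (Δl = ±1, |Δm_l| ≤ 1): satisfied.
E2 (Δl = 0,±2, l_i+l_f ≥ 2, |Δm_l| ≤ 2): not satisfied.

E1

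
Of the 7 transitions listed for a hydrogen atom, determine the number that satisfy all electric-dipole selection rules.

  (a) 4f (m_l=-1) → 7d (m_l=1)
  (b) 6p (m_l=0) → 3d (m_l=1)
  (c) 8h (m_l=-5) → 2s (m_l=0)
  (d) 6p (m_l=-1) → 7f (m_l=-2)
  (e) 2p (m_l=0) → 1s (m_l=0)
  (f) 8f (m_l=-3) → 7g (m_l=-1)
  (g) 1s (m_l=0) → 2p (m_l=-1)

3

(a) forbidden — Δm_l = +2 (E1 requires Δm_l = 0, ±1)
(b) allowed
(c) forbidden — Δl = -5 (E1 requires Δl = ±1); Δm_l = +5 (E1 requires Δm_l = 0, ±1)
(d) forbidden — Δl = +2 (E1 requires Δl = ±1)
(e) allowed
(f) forbidden — Δm_l = +2 (E1 requires Δm_l = 0, ±1)
(g) allowed
Total allowed: 3 of 7.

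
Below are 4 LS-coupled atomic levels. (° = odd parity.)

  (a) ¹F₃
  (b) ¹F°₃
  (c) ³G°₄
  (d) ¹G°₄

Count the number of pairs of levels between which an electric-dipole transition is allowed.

(a)–(b): allowed.
(a)–(c): forbidden (ΔS).
(a)–(d): allowed.
(b)–(c): forbidden (parity, ΔS).
(b)–(d): forbidden (parity).
(c)–(d): forbidden (parity, ΔS).
Allowed pairs: 2 of 6.

2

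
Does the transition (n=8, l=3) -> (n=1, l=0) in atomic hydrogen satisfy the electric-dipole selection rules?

forbidden

Δl = 0 − 3 = -3; the E1 rule Δl = ±1 is violated.
The transition is electric-dipole forbidden.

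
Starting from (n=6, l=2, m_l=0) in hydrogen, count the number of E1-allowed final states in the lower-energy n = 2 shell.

3

E1 requires Δl = ±1, so l_f ∈ {1, 3}; with 0 ≤ l_f ≤ n_f−1 = 1, the allowed l_f values are {1}.
For l_f = 1: m_f ∈ {m_i−1, m_i, m_i+1} ∩ [−1, 1] = {-1, 0, 1} → 3 states.
Total: 3.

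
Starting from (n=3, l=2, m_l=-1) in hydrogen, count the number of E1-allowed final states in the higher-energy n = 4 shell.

5

E1 requires Δl = ±1, so l_f ∈ {1, 3}; with 0 ≤ l_f ≤ n_f−1 = 3, the allowed l_f values are {1, 3}.
For l_f = 1: m_f ∈ {m_i−1, m_i, m_i+1} ∩ [−1, 1] = {-1, 0} → 2 states.
For l_f = 3: m_f ∈ {m_i−1, m_i, m_i+1} ∩ [−3, 3] = {-2, -1, 0} → 3 states.
Total: 5.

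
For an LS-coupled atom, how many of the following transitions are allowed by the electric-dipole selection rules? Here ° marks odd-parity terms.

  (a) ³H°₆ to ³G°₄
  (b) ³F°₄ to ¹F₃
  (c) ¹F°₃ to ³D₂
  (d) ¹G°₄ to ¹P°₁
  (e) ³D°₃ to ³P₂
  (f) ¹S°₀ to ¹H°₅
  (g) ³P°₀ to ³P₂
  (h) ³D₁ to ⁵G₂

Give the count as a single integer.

1

(a) forbidden (parity, ΔJ fail)
(b) forbidden (ΔS fails)
(c) forbidden (ΔS fails)
(d) forbidden (parity, ΔL, ΔJ fail)
(e) allowed
(f) forbidden (parity, ΔL, ΔJ fail)
(g) forbidden (ΔJ fails)
(h) forbidden (parity, ΔS, ΔL fail)
Total allowed: 1 of 8.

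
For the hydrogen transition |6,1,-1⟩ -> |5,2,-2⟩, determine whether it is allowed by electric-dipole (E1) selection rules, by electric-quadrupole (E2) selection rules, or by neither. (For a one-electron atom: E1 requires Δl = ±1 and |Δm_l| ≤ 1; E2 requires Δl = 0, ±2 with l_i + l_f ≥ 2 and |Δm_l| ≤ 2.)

Δl = 2 − 1 = +1; l_i + l_f = 3.
Δm_l = -1.
E1 (Δl = ±1, |Δm_l| ≤ 1): satisfied.
E2 (Δl = 0,±2, l_i+l_f ≥ 2, |Δm_l| ≤ 2): not satisfied.

E1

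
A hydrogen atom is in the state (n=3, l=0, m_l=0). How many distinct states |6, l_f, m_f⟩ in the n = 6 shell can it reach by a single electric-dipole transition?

3

E1 requires Δl = ±1, so l_f ∈ {-1, 1}; with 0 ≤ l_f ≤ n_f−1 = 5, the allowed l_f values are {1}.
For l_f = 1: m_f ∈ {m_i−1, m_i, m_i+1} ∩ [−1, 1] = {-1, 0, 1} → 3 states.
Total: 3.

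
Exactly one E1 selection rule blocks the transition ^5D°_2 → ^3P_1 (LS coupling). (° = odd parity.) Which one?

ΔS = 0: S: 2 → 1 — violated.
ΔL = 0, ±1 (not L=0↔0): L: 2 → 1, ΔL = -1 — satisfied.
ΔJ = 0, ±1 (not J=0↔0): J: 2 → 1, ΔJ = -1 — satisfied.
Parity must change: odd → even — satisfied.

the ΔS = 0 rule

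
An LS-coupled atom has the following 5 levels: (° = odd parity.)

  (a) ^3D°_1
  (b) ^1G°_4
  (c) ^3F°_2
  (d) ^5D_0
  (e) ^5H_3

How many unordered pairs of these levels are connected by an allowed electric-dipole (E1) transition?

(a)–(b): forbidden (parity, ΔS, ΔL, ΔJ).
(a)–(c): forbidden (parity).
(a)–(d): forbidden (ΔS).
(a)–(e): forbidden (ΔS, ΔL, ΔJ).
(b)–(c): forbidden (parity, ΔS, ΔJ).
(b)–(d): forbidden (ΔS, ΔL, ΔJ).
(b)–(e): forbidden (ΔS).
(c)–(d): forbidden (ΔS, ΔJ).
(c)–(e): forbidden (ΔS, ΔL).
(d)–(e): forbidden (parity, ΔL, ΔJ).
Allowed pairs: 0 of 10.

0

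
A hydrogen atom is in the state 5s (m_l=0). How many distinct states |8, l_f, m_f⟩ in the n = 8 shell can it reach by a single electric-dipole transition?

E1 requires Δl = ±1, so l_f ∈ {-1, 1}; with 0 ≤ l_f ≤ n_f−1 = 7, the allowed l_f values are {1}.
For l_f = 1: m_f ∈ {m_i−1, m_i, m_i+1} ∩ [−1, 1] = {-1, 0, 1} → 3 states.
Total: 3.

3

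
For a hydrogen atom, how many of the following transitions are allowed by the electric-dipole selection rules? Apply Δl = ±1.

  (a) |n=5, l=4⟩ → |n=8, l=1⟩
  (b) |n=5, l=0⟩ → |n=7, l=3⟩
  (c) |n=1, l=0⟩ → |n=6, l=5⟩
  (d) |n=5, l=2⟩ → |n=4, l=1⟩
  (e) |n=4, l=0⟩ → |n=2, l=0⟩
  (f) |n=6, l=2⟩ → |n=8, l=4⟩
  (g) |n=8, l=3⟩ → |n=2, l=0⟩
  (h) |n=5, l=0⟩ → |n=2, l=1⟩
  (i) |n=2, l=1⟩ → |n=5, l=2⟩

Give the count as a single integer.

(a) forbidden — Δl = -3 (E1 requires Δl = ±1)
(b) forbidden — Δl = +3 (E1 requires Δl = ±1)
(c) forbidden — Δl = +5 (E1 requires Δl = ±1)
(d) allowed
(e) forbidden — Δl = +0 (E1 requires Δl = ±1)
(f) forbidden — Δl = +2 (E1 requires Δl = ±1)
(g) forbidden — Δl = -3 (E1 requires Δl = ±1)
(h) allowed
(i) allowed
Total allowed: 3 of 9.

3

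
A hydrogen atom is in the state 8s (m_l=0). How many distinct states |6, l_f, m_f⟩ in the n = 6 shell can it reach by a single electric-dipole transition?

3

E1 requires Δl = ±1, so l_f ∈ {-1, 1}; with 0 ≤ l_f ≤ n_f−1 = 5, the allowed l_f values are {1}.
For l_f = 1: m_f ∈ {m_i−1, m_i, m_i+1} ∩ [−1, 1] = {-1, 0, 1} → 3 states.
Total: 3.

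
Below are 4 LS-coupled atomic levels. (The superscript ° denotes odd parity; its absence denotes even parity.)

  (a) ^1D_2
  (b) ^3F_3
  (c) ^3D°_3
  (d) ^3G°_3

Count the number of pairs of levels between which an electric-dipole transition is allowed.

(a)–(b): forbidden (parity, ΔS).
(a)–(c): forbidden (ΔS).
(a)–(d): forbidden (ΔS, ΔL).
(b)–(c): allowed.
(b)–(d): allowed.
(c)–(d): forbidden (parity, ΔL).
Allowed pairs: 2 of 6.

2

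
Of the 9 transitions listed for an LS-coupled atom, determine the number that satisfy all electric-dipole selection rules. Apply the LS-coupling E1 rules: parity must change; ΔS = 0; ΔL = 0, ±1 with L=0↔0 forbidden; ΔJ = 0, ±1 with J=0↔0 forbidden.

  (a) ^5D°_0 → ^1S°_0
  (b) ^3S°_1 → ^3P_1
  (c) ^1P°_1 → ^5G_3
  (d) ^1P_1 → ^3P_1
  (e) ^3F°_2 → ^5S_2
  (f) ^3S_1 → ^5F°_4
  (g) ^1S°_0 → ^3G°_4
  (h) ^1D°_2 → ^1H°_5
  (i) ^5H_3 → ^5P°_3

(a) forbidden (parity, ΔS, ΔL, ΔJ fail)
(b) allowed
(c) forbidden (ΔS, ΔL, ΔJ fail)
(d) forbidden (parity, ΔS fail)
(e) forbidden (ΔS, ΔL fail)
(f) forbidden (ΔS, ΔL, ΔJ fail)
(g) forbidden (parity, ΔS, ΔL, ΔJ fail)
(h) forbidden (parity, ΔL, ΔJ fail)
(i) forbidden (ΔL fails)
Total allowed: 1 of 9.

1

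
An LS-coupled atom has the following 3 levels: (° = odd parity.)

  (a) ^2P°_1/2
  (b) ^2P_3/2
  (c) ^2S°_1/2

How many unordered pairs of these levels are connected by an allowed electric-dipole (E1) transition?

(a)–(b): allowed.
(a)–(c): forbidden (parity).
(b)–(c): allowed.
Allowed pairs: 2 of 3.

2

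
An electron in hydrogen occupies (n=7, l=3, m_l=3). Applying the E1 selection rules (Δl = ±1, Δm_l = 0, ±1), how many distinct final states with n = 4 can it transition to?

1

E1 requires Δl = ±1, so l_f ∈ {2, 4}; with 0 ≤ l_f ≤ n_f−1 = 3, the allowed l_f values are {2}.
For l_f = 2: m_f ∈ {m_i−1, m_i, m_i+1} ∩ [−2, 2] = {2} → 1 state.
Total: 1.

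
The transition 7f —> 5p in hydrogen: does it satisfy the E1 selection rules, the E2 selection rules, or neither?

Δl = 1 − 3 = -2; l_i + l_f = 4.
E1 (Δl = ±1): not satisfied.
E2 (Δl = 0,±2, l_i+l_f ≥ 2): satisfied.

E2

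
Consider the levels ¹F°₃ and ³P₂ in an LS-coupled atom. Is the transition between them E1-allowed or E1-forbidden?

forbidden

ΔL = 0, ±1 (not L=0↔0): L: 3 → 1, ΔL = -2 — violated.
Parity must change: odd → even — satisfied.
ΔJ = 0, ±1 (not J=0↔0): J: 3 → 2, ΔJ = -1 — satisfied.
ΔS = 0: S: 0 → 1 — violated.
Rule(s) violated: ΔS, ΔL.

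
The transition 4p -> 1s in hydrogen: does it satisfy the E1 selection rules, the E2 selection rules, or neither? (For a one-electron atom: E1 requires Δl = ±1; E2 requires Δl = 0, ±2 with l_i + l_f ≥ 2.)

E1

Δl = 0 − 1 = -1; l_i + l_f = 1.
E1 (Δl = ±1): satisfied.
E2 (Δl = 0,±2, l_i+l_f ≥ 2): not satisfied.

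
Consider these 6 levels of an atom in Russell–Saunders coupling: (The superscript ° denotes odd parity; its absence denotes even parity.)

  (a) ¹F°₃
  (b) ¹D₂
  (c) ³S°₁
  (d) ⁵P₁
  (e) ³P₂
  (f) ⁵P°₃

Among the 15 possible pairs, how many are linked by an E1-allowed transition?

2

(a)–(b): allowed.
(a)–(c): forbidden (parity, ΔS, ΔL, ΔJ).
(a)–(d): forbidden (ΔS, ΔL, ΔJ).
(a)–(e): forbidden (ΔS, ΔL).
(a)–(f): forbidden (parity, ΔS, ΔL).
(b)–(c): forbidden (ΔS, ΔL).
(b)–(d): forbidden (parity, ΔS).
(b)–(e): forbidden (parity, ΔS).
(b)–(f): forbidden (ΔS).
(c)–(d): forbidden (ΔS).
(c)–(e): allowed.
(c)–(f): forbidden (parity, ΔS, ΔJ).
(d)–(e): forbidden (parity, ΔS).
(d)–(f): forbidden (ΔJ).
(e)–(f): forbidden (ΔS).
Allowed pairs: 2 of 15.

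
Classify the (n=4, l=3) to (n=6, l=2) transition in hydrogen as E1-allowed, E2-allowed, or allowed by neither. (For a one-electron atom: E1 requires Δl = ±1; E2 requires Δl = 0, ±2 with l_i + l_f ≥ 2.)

Δl = 2 − 3 = -1; l_i + l_f = 5.
E1 (Δl = ±1): satisfied.
E2 (Δl = 0,±2, l_i+l_f ≥ 2): not satisfied.

E1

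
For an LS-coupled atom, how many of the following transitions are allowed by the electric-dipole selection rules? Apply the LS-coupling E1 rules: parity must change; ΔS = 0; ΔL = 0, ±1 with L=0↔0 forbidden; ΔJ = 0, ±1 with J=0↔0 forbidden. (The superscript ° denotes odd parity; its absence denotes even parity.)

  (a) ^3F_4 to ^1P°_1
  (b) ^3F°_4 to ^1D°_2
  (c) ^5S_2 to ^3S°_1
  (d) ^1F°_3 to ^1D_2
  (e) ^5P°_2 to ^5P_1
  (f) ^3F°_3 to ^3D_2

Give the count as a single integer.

3

(a) forbidden (ΔS, ΔL, ΔJ fail)
(b) forbidden (parity, ΔS, ΔJ fail)
(c) forbidden (ΔS, ΔL fail)
(d) allowed
(e) allowed
(f) allowed
Total allowed: 3 of 6.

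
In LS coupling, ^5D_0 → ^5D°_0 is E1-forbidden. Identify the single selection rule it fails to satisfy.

the J=0 ↔ J=0 exclusion

Reading off the term symbols: S 2→2, L 2→2, J 0→0, parity even→odd.
Parity must change: even → odd — ✓.
ΔS = 0: S: 2 → 2 — ✓.
ΔL = 0, ±1 (not L=0↔0): L: 2 → 2, ΔL = +0 — ✓.
ΔJ = 0, ±1 (not J=0↔0): J: 0 → 0, ΔJ = +0 — ✗.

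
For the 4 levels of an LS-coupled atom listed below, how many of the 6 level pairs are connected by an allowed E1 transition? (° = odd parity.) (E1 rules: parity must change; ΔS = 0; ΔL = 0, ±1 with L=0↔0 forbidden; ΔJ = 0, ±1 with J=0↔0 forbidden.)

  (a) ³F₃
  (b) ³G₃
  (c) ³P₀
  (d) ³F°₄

(a)–(b): forbidden (parity).
(a)–(c): forbidden (parity, ΔL, ΔJ).
(a)–(d): allowed.
(b)–(c): forbidden (parity, ΔL, ΔJ).
(b)–(d): allowed.
(c)–(d): forbidden (ΔL, ΔJ).
Allowed pairs: 2 of 6.

2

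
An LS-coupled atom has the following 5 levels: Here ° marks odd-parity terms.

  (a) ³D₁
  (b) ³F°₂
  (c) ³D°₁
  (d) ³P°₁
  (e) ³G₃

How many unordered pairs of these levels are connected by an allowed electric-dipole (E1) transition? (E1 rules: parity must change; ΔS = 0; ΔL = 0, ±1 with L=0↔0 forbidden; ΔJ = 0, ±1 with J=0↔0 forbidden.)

(a)–(b): allowed.
(a)–(c): allowed.
(a)–(d): allowed.
(a)–(e): forbidden (parity, ΔL, ΔJ).
(b)–(c): forbidden (parity).
(b)–(d): forbidden (parity, ΔL).
(b)–(e): allowed.
(c)–(d): forbidden (parity).
(c)–(e): forbidden (ΔL, ΔJ).
(d)–(e): forbidden (ΔL, ΔJ).
Allowed pairs: 4 of 10.

4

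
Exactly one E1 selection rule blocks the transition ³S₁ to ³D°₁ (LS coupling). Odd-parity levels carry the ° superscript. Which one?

Initial level: S=1, L=0, J=1, parity even. Final level: S=1, L=2, J=1, parity odd.
Parity must change: even → odd — satisfied.
ΔS = 0: S: 1 → 1 — satisfied.
ΔL = 0, ±1 (not L=0↔0): L: 0 → 2, ΔL = +2 — violated.
ΔJ = 0, ±1 (not J=0↔0): J: 1 → 1, ΔJ = +0 — satisfied.

the ΔL = 0, ±1 rule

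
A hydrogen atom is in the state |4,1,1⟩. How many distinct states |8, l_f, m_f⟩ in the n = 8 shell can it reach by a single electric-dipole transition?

4

E1 requires Δl = ±1, so l_f ∈ {0, 2}; with 0 ≤ l_f ≤ n_f−1 = 7, the allowed l_f values are {0, 2}.
For l_f = 0: m_f ∈ {m_i−1, m_i, m_i+1} ∩ [−0, 0] = {0} → 1 state.
For l_f = 2: m_f ∈ {m_i−1, m_i, m_i+1} ∩ [−2, 2] = {0, 1, 2} → 3 states.
Total: 4.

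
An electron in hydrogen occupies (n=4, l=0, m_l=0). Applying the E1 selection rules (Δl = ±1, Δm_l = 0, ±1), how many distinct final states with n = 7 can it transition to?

3

E1 requires Δl = ±1, so l_f ∈ {-1, 1}; with 0 ≤ l_f ≤ n_f−1 = 6, the allowed l_f values are {1}.
For l_f = 1: m_f ∈ {m_i−1, m_i, m_i+1} ∩ [−1, 1] = {-1, 0, 1} → 3 states.
Total: 3.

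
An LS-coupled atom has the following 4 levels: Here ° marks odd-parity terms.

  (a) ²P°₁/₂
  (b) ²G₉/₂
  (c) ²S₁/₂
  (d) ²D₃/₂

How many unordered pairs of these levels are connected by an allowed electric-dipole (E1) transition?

2

(a)–(b): forbidden (ΔL, ΔJ).
(a)–(c): allowed.
(a)–(d): allowed.
(b)–(c): forbidden (parity, ΔL, ΔJ).
(b)–(d): forbidden (parity, ΔL, ΔJ).
(c)–(d): forbidden (parity, ΔL).
Allowed pairs: 2 of 6.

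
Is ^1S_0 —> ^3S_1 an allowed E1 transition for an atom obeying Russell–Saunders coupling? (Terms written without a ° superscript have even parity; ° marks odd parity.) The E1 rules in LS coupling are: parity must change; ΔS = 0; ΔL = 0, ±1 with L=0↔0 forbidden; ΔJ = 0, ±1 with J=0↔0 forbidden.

forbidden

ΔS = 0: S: 0 → 1 — ✗.
ΔJ = 0, ±1 (not J=0↔0): J: 0 → 1, ΔJ = +1 — ✓.
ΔL = 0, ±1 (not L=0↔0): L: 0 → 0, ΔL = +0 — ✗.
Parity must change: even → even — ✗.
Rule(s) violated: parity, ΔS, ΔL.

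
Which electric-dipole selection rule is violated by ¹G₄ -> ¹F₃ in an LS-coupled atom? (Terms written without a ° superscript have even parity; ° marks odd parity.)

Parity must change: even → even — violated.
ΔS = 0: S: 0 → 0 — satisfied.
ΔL = 0, ±1 (not L=0↔0): L: 4 → 3, ΔL = -1 — satisfied.
ΔJ = 0, ±1 (not J=0↔0): J: 4 → 3, ΔJ = -1 — satisfied.

parity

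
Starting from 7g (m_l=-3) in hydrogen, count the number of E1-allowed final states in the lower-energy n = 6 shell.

5

E1 requires Δl = ±1, so l_f ∈ {3, 5}; with 0 ≤ l_f ≤ n_f−1 = 5, the allowed l_f values are {3, 5}.
For l_f = 3: m_f ∈ {m_i−1, m_i, m_i+1} ∩ [−3, 3] = {-3, -2} → 2 states.
For l_f = 5: m_f ∈ {m_i−1, m_i, m_i+1} ∩ [−5, 5] = {-4, -3, -2} → 3 states.
Total: 5.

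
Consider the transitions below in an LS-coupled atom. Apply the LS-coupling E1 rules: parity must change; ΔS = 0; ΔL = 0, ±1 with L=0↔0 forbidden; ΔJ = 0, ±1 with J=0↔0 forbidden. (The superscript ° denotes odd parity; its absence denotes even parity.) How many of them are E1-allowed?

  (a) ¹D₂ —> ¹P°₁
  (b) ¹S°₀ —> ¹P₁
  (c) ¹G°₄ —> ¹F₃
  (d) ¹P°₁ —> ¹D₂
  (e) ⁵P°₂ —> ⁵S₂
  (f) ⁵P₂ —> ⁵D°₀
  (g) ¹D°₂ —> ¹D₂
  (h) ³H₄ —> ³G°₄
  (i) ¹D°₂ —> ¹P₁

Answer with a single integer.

8

(a) allowed
(b) allowed
(c) allowed
(d) allowed
(e) allowed
(f) forbidden (ΔJ fails)
(g) allowed
(h) allowed
(i) allowed
Total allowed: 8 of 9.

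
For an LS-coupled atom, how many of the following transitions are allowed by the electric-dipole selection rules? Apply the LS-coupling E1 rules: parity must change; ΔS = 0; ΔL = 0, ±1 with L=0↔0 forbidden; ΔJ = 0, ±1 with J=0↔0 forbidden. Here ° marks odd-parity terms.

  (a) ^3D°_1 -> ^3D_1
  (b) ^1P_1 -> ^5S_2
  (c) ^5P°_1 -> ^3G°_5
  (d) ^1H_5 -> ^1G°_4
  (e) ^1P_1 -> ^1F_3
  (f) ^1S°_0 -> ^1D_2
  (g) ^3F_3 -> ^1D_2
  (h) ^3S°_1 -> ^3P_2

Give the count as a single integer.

3

(a) allowed
(b) forbidden (parity, ΔS fail)
(c) forbidden (parity, ΔS, ΔL, ΔJ fail)
(d) allowed
(e) forbidden (parity, ΔL, ΔJ fail)
(f) forbidden (ΔL, ΔJ fail)
(g) forbidden (parity, ΔS fail)
(h) allowed
Total allowed: 3 of 8.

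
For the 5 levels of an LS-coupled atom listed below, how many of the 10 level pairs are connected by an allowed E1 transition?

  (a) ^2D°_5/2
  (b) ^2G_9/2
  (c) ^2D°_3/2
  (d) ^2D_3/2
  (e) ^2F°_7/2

3

(a)–(b): forbidden (ΔL, ΔJ).
(a)–(c): forbidden (parity).
(a)–(d): allowed.
(a)–(e): forbidden (parity).
(b)–(c): forbidden (ΔL, ΔJ).
(b)–(d): forbidden (parity, ΔL, ΔJ).
(b)–(e): allowed.
(c)–(d): allowed.
(c)–(e): forbidden (parity, ΔJ).
(d)–(e): forbidden (ΔJ).
Allowed pairs: 3 of 10.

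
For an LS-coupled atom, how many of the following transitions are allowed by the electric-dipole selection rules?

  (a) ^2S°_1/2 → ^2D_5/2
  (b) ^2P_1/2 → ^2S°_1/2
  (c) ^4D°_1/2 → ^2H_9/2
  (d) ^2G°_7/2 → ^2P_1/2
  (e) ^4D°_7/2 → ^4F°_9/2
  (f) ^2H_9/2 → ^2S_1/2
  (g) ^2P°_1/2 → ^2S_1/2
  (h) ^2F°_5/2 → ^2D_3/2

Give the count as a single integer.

(a) forbidden (ΔL, ΔJ fail)
(b) allowed
(c) forbidden (ΔS, ΔL, ΔJ fail)
(d) forbidden (ΔL, ΔJ fail)
(e) forbidden (parity fails)
(f) forbidden (parity, ΔL, ΔJ fail)
(g) allowed
(h) allowed
Total allowed: 3 of 8.

3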